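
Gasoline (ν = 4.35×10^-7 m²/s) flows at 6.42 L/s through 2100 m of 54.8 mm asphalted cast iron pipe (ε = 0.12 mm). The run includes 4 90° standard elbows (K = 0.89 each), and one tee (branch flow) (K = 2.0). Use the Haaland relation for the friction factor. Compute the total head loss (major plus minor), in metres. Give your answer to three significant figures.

H_L ≈ 356 m

V = 4Q/(πD²) = 2.722 m/s; V²/2g = 0.3776 m
Re = 3.43×10^5, ε/D = 0.00219 → f = 0.02448 (Haaland)
Major: h_f = f(L/D)·V²/2g = 0.02448·38321·0.3776 = 354.3 m
Minor: ΣK = 5.56; h_m = ΣK·V²/2g = 2.100 m
Total H_L = 354.3 + 2.100 = 356.4 m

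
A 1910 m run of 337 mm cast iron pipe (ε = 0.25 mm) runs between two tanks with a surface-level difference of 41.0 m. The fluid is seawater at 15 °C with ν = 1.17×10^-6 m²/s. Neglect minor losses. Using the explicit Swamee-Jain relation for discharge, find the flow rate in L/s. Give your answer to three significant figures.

Q ≈ 245 L/s

Swamee-Jain (Type II): Q = -0.965·√(gD⁵h_f/L)·ln[ε/(3.7D) + √(3.17ν²L/(gD³h_f))]
√(gD⁵h_f/L) = √(9.81·0.337⁵·41.0/1910) = 0.03025
ε/(3.7D) = 2.00×10^-4; √(3.17ν²L/(gD³h_f)) = 2.32×10^-5
Q = -0.965·0.03025·ln(2.237×10^-4) = 0.2454 m³/s
Check: V = 2.75 m/s, Re = 7.92×10^5, f = 0.01886, h_f = 41.2 m ≈ 41.0 m ✓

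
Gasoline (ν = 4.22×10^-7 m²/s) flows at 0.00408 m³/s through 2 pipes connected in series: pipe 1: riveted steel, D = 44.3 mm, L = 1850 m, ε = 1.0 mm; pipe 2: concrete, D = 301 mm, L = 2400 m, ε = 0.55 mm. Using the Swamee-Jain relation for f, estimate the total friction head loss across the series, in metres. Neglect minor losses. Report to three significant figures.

Pipe 1: V = 2.647 m/s, Re = 2.78×10^5, ε/D = 0.0226, f = 0.05121, h_1 = f(L/D)V²/2g = 763.8 m
Pipe 2: V = 0.05734 m/s, Re = 4.09×10^4, ε/D = 0.00183, f = 0.02695, h_2 = f(L/D)V²/2g = 0.03600 m
Series → Q common, losses add: H = Σh = 763.8 m

H ≈ 764 m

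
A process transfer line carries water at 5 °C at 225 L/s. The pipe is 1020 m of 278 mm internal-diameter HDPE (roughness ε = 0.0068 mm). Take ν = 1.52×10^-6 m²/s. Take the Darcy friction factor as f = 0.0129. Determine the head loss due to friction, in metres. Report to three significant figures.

V = 4Q/(πD²) = 4·0.225/(π·0.278²) = 3.707 m/s
h_f = f(L/D)V²/(2g) = 0.01290·(1020/0.278)·3.707²/(2·9.81) = 33.15 m

h_f ≈ 33.1 m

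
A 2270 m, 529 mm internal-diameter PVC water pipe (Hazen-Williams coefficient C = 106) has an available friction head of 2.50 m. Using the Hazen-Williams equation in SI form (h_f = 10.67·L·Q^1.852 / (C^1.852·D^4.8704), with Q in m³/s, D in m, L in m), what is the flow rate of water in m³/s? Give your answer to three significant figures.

Q ≈ 0.140 m³/s

Rearranging: Q = [h_f·C^1.852·D^4.8704 / (10.67·L)]^(1/1.852)
Q = [2.50·106^1.852·0.529^4.8704 / (10.67·2270)]^0.540 = 0.1398 m³/s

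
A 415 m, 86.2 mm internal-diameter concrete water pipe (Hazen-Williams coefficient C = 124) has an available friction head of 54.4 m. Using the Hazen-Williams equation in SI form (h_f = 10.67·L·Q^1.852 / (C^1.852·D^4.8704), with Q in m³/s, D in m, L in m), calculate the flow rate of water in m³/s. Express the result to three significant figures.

Q ≈ 0.0183 m³/s

Rearranging: Q = [h_f·C^1.852·D^4.8704 / (10.67·L)]^(1/1.852)
Q = [54.4·124^1.852·0.0862^4.8704 / (10.67·415)]^0.540 = 0.01830 m³/s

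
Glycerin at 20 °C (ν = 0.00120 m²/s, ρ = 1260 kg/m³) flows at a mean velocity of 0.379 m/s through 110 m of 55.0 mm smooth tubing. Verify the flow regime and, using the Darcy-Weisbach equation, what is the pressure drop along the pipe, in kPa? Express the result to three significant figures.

Δp ≈ 667 kPa

Re = VD/ν = 0.379·0.05500/0.00120 = 17.4 → laminar (Re < 2300)
f = 64/Re = 3.684
h_f = f(L/D)V²/(2g) = 3.684·(110/0.05500)·0.379²/(2·9.81) = 53.95 m
Δp = ρg·h_f = 1260·9.81·53.95 = 666.8 kPa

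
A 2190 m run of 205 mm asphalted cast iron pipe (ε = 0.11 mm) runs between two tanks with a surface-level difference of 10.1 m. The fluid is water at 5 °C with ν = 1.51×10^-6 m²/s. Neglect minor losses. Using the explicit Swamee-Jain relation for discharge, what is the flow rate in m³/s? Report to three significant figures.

Swamee-Jain (Type II): Q = -0.965·√(gD⁵h_f/L)·ln[ε/(3.7D) + √(3.17ν²L/(gD³h_f))]
√(gD⁵h_f/L) = √(9.81·0.205⁵·10.1/2190) = 0.004047
ε/(3.7D) = 1.45×10^-4; √(3.17ν²L/(gD³h_f)) = 1.36×10^-4
Q = -0.965·0.004047·ln(2.812×10^-4) = 0.03193 m³/s
Check: V = 0.968 m/s, Re = 1.31×10^5, f = 0.01993, h_f = 10.2 m ≈ 10.1 m ✓

Q ≈ 0.0319 m³/s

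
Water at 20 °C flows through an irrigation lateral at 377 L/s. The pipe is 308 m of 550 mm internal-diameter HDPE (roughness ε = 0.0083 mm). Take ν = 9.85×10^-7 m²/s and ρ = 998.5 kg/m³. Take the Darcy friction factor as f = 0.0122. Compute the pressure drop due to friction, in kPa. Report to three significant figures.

Δp ≈ 8.59 kPa

V = 4Q/(πD²) = 4·0.377/(π·0.550²) = 1.587 m/s
h_f = f(L/D)V²/(2g) = 0.01220·(308/0.550)·1.587²/(2·9.81) = 0.8768 m
Δp = ρg·h_f = 998.5·9.81·0.8768 = 8.589 kPa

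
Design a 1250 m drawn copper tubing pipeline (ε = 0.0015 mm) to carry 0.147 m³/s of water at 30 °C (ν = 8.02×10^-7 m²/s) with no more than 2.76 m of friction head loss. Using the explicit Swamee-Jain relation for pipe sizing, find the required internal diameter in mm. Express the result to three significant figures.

D ≈ 406 mm

Swamee-Jain (Type III): D = 0.66·[ε^1.25·(LQ²/(gh_f))^4.75 + ν·Q^9.4·(L/(gh_f))^5.2]^0.04
LQ²/(gh_f) = 0.9976; L/(gh_f) = 46.17
Term 1 = ε^1.25·(…)^4.75 = 5.19×10^-8; Term 2 = ν·Q^9.4·(…)^5.2 = 5.39×10^-6
D = 0.66·(5.19×10^-8 + 5.39×10^-6)^0.04 = 0.4064 m = 406 mm
Check: V = 1.13 m/s, Re = 5.74×10^5, f = 0.01284, h_f = 2.58 m ≈ 2.76 m ✓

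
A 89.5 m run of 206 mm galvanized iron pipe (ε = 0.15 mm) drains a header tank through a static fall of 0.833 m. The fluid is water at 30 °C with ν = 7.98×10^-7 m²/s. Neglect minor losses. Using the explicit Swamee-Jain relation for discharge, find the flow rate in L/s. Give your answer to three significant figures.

Q ≈ 46.6 L/s

Swamee-Jain (Type II): Q = -0.965·√(gD⁵h_f/L)·ln[ε/(3.7D) + √(3.17ν²L/(gD³h_f))]
√(gD⁵h_f/L) = √(9.81·0.206⁵·0.833/89.5) = 0.005820
ε/(3.7D) = 1.97×10^-4; √(3.17ν²L/(gD³h_f)) = 5.03×10^-5
Q = -0.965·0.005820·ln(2.471×10^-4) = 0.04665 m³/s
Check: V = 1.40 m/s, Re = 3.61×10^5, f = 0.01934, h_f = 0.839 m ≈ 0.833 m ✓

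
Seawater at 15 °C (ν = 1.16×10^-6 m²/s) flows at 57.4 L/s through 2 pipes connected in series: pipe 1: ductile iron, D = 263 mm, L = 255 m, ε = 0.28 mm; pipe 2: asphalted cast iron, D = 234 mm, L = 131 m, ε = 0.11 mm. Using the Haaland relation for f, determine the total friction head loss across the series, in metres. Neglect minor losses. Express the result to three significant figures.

H ≈ 2.07 m

Pipe 1: V = 1.057 m/s, Re = 2.40×10^5, ε/D = 0.00106, f = 0.02098, h_1 = f(L/D)V²/2g = 1.158 m
Pipe 2: V = 1.335 m/s, Re = 2.69×10^5, ε/D = 4.70×10^-4, f = 0.01804, h_2 = f(L/D)V²/2g = 0.9168 m
Series → Q common, losses add: H = Σh = 2.074 m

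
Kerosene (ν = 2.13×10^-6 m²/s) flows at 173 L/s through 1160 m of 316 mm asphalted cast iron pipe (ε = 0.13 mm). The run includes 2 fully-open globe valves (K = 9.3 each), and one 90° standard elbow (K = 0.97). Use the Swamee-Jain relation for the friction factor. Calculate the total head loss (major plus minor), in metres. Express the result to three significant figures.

V = 4Q/(πD²) = 2.206 m/s; V²/2g = 0.2480 m
Re = 3.27×10^5, ε/D = 4.11×10^-4 → f = 0.01768 (Swamee-Jain)
Major: h_f = f(L/D)·V²/2g = 0.01768·3671·0.2480 = 16.10 m
Minor: ΣK = 19.6; h_m = ΣK·V²/2g = 4.854 m
Total H_L = 16.10 + 4.854 = 20.95 m

H_L ≈ 20.9 m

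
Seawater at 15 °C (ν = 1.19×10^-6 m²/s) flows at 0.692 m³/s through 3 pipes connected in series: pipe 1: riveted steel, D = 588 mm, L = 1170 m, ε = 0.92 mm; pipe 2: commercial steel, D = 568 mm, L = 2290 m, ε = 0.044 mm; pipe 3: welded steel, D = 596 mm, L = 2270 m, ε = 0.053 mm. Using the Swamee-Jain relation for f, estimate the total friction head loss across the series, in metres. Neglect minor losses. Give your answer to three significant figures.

Pipe 1: V = 2.548 m/s, Re = 1.26×10^6, ε/D = 0.00156, f = 0.02221, h_1 = f(L/D)V²/2g = 14.63 m
Pipe 2: V = 2.731 m/s, Re = 1.30×10^6, ε/D = 7.75×10^-5, f = 0.01286, h_2 = f(L/D)V²/2g = 19.70 m
Pipe 3: V = 2.480 m/s, Re = 1.24×10^6, ε/D = 8.89×10^-5, f = 0.01310, h_3 = f(L/D)V²/2g = 15.65 m
Series → Q common, losses add: H = Σh = 49.98 m

H ≈ 50.0 m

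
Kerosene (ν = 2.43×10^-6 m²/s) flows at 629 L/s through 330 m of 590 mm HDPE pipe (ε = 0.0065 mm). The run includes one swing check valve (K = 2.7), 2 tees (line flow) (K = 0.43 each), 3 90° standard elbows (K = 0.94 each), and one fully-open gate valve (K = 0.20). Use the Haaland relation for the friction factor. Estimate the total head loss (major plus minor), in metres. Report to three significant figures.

H_L ≈ 3.73 m

V = 4Q/(πD²) = 2.301 m/s; V²/2g = 0.2698 m
Re = 5.59×10^5, ε/D = 1.10×10^-5 → f = 0.01294 (Haaland)
Major: h_f = f(L/D)·V²/2g = 0.01294·559.3·0.2698 = 1.953 m
Minor: ΣK = 6.58; h_m = ΣK·V²/2g = 1.775 m
Total H_L = 1.953 + 1.775 = 3.728 m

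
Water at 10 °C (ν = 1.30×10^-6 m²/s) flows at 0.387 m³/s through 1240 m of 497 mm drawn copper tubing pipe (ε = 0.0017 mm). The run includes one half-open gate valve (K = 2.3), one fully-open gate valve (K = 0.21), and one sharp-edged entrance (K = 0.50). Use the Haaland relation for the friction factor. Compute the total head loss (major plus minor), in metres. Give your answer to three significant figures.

H_L ≈ 6.77 m

V = 4Q/(πD²) = 1.995 m/s; V²/2g = 0.2028 m
Re = 7.63×10^5, ε/D = 3.42×10^-6 → f = 0.01218 (Haaland)
Major: h_f = f(L/D)·V²/2g = 0.01218·2495·0.2028 = 6.163 m
Minor: ΣK = 3.01; h_m = ΣK·V²/2g = 0.6105 m
Total H_L = 6.163 + 0.6105 = 6.774 m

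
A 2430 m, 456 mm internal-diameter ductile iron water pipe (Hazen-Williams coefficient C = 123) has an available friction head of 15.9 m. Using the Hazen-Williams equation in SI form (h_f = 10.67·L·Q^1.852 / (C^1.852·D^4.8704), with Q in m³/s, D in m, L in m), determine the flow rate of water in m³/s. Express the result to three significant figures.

Q ≈ 0.287 m³/s

Rearranging: Q = [h_f·C^1.852·D^4.8704 / (10.67·L)]^(1/1.852)
Q = [15.9·123^1.852·0.456^4.8704 / (10.67·2430)]^0.540 = 0.2874 m³/s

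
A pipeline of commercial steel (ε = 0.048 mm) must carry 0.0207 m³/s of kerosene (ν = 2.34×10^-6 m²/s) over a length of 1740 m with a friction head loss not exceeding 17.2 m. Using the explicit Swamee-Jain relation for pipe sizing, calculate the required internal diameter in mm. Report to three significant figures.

Swamee-Jain (Type III): D = 0.66·[ε^1.25·(LQ²/(gh_f))^4.75 + ν·Q^9.4·(L/(gh_f))^5.2]^0.04
LQ²/(gh_f) = 0.004419; L/(gh_f) = 10.31
Term 1 = ε^1.25·(…)^4.75 = 2.61×10^-17; Term 2 = ν·Q^9.4·(…)^5.2 = 6.44×10^-17
D = 0.66·(2.61×10^-17 + 6.44×10^-17)^0.04 = 0.1506 m = 151 mm
Check: V = 1.16 m/s, Re = 7.48×10^4, f = 0.02050, h_f = 16.3 m ≈ 17.2 m ✓

D ≈ 151 mm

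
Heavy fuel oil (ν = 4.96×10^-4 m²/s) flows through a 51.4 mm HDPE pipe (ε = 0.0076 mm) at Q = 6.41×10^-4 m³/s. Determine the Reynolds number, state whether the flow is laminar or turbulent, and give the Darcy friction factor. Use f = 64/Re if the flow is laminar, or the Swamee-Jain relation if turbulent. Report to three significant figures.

Re ≈ 32.0; laminar; f = 64/Re ≈ 2.00

V = 4Q/(πD²) = 0.3089 m/s
Re = VD/ν = 0.3089·0.0514/4.96×10^-4 = 32.0
Re < 2300 → laminar → f = 64/Re = 1.999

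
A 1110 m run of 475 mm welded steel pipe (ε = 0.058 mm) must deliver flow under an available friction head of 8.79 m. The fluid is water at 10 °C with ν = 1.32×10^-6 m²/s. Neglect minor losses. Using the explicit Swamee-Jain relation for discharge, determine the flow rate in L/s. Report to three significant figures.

Q ≈ 407 L/s

Swamee-Jain (Type II): Q = -0.965·√(gD⁵h_f/L)·ln[ε/(3.7D) + √(3.17ν²L/(gD³h_f))]
√(gD⁵h_f/L) = √(9.81·0.475⁵·8.79/1110) = 0.04334
ε/(3.7D) = 3.30×10^-5; √(3.17ν²L/(gD³h_f)) = 2.58×10^-5
Q = -0.965·0.04334·ln(5.876×10^-5) = 0.4075 m³/s
Check: V = 2.30 m/s, Re = 8.27×10^5, f = 0.01403, h_f = 8.84 m ≈ 8.79 m ✓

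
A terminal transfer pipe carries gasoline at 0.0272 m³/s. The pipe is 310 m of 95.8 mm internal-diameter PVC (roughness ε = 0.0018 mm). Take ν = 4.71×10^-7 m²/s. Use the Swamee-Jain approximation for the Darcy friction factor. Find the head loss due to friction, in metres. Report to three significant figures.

V = 4Q/(πD²) = 4·0.0272/(π·0.0958²) = 3.774 m/s
Re = VD/ν = 3.774·0.0958/4.71×10^-7 = 7.68×10^5 → turbulent
ε/D = 0.0018/95.8 = 1.88×10^-5
Swamee-Jain: f = 0.01253
h_f = f(L/D)V²/(2g) = 0.01253·(310/0.0958)·3.774²/(2·9.81) = 29.42 m

h_f ≈ 29.4 m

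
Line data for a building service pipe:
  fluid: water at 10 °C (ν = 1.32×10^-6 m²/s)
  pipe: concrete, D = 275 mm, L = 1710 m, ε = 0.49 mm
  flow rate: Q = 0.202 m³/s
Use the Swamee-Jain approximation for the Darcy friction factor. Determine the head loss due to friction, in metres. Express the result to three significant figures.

V = 4Q/(πD²) = 4·0.202/(π·0.275²) = 3.401 m/s
Re = VD/ν = 3.401·0.275/1.32×10^-6 = 7.09×10^5 → turbulent
ε/D = 0.49/275 = 0.00178
Swamee-Jain: f = 0.02310
h_f = f(L/D)V²/(2g) = 0.02310·(1710/0.275)·3.401²/(2·9.81) = 84.66 m

h_f ≈ 84.7 m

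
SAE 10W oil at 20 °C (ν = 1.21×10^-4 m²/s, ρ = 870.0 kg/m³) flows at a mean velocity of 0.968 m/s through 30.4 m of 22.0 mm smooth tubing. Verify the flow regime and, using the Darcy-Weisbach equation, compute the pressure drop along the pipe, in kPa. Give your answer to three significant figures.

Re = VD/ν = 0.968·0.02200/1.21×10^-4 = 176 → laminar (Re < 2300)
f = 64/Re = 0.3636
h_f = f(L/D)V²/(2g) = 0.3636·(30.4/0.02200)·0.968²/(2·9.81) = 24.00 m
Δp = ρg·h_f = 870.0·9.81·24.00 = 204.8 kPa

Δp ≈ 205 kPa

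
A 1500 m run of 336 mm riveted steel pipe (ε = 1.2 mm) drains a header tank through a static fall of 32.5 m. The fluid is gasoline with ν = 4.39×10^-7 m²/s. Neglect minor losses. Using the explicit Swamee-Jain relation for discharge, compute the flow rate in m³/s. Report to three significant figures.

Swamee-Jain (Type II): Q = -0.965·√(gD⁵h_f/L)·ln[ε/(3.7D) + √(3.17ν²L/(gD³h_f))]
√(gD⁵h_f/L) = √(9.81·0.336⁵·32.5/1500) = 0.03017
ε/(3.7D) = 9.65×10^-4; √(3.17ν²L/(gD³h_f)) = 8.70×10^-6
Q = -0.965·0.03017·ln(9.740×10^-4) = 0.2019 m³/s
Check: V = 2.28 m/s, Re = 1.74×10^6, f = 0.02761, h_f = 32.6 m ≈ 32.5 m ✓

Q ≈ 0.202 m³/s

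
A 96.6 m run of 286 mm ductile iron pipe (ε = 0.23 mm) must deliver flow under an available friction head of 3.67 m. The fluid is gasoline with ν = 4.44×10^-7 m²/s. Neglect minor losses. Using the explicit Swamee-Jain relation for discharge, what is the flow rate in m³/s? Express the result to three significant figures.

Q ≈ 0.216 m³/s

Swamee-Jain (Type II): Q = -0.965·√(gD⁵h_f/L)·ln[ε/(3.7D) + √(3.17ν²L/(gD³h_f))]
√(gD⁵h_f/L) = √(9.81·0.286⁵·3.67/96.6) = 0.02671
ε/(3.7D) = 2.17×10^-4; √(3.17ν²L/(gD³h_f)) = 8.47×10^-6
Q = -0.965·0.02671·ln(2.258×10^-4) = 0.2164 m³/s
Check: V = 3.37 m/s, Re = 2.17×10^6, f = 0.01886, h_f = 3.68 m ≈ 3.67 m ✓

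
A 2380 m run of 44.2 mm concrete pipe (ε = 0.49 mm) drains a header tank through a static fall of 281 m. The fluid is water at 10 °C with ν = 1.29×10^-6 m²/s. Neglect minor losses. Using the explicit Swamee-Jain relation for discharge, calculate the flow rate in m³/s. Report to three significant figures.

Q ≈ 0.00245 m³/s

Swamee-Jain (Type II): Q = -0.965·√(gD⁵h_f/L)·ln[ε/(3.7D) + √(3.17ν²L/(gD³h_f))]
√(gD⁵h_f/L) = √(9.81·0.0442⁵·281/2380) = 4.420×10^-4
ε/(3.7D) = 0.00300; √(3.17ν²L/(gD³h_f)) = 2.30×10^-4
Q = -0.965·4.420×10^-4·ln(0.003226) = 0.002447 m³/s
Check: V = 1.59 m/s, Re = 5.46×10^4, f = 0.04064, h_f = 284 m ≈ 281 m ✓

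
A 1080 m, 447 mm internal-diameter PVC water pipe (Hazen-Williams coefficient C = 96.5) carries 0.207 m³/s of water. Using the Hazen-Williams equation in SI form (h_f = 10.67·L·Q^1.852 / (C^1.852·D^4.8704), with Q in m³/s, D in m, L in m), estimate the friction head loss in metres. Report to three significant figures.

h_f = 10.67·1080·0.207^1.852 / (96.5^1.852·0.447^4.8704) = 6.646 m

h_f ≈ 6.65 m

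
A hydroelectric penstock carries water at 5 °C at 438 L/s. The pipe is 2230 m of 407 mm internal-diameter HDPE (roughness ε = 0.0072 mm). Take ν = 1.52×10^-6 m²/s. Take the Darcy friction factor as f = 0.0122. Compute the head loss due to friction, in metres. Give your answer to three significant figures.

V = 4Q/(πD²) = 4·0.438/(π·0.407²) = 3.367 m/s
h_f = f(L/D)V²/(2g) = 0.01220·(2230/0.407)·3.367²/(2·9.81) = 38.62 m

h_f ≈ 38.6 m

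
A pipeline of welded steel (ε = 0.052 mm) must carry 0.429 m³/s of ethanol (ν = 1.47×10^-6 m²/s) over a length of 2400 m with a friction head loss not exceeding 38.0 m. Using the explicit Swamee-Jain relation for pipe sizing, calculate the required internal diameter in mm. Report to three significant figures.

D ≈ 426 mm

Swamee-Jain (Type III): D = 0.66·[ε^1.25·(LQ²/(gh_f))^4.75 + ν·Q^9.4·(L/(gh_f))^5.2]^0.04
LQ²/(gh_f) = 1.185; L/(gh_f) = 6.438
Term 1 = ε^1.25·(…)^4.75 = 9.88×10^-6; Term 2 = ν·Q^9.4·(…)^5.2 = 8.28×10^-6
D = 0.66·(9.88×10^-6 + 8.28×10^-6)^0.04 = 0.4265 m = 426 mm
Check: V = 3.00 m/s, Re = 8.71×10^5, f = 0.01397, h_f = 36.1 m ≈ 38.0 m ✓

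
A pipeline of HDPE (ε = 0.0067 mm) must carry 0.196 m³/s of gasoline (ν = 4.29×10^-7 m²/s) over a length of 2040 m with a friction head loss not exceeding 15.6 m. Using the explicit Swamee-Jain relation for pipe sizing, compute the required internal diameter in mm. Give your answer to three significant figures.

Swamee-Jain (Type III): D = 0.66·[ε^1.25·(LQ²/(gh_f))^4.75 + ν·Q^9.4·(L/(gh_f))^5.2]^0.04
LQ²/(gh_f) = 0.5121; L/(gh_f) = 13.33
Term 1 = ε^1.25·(…)^4.75 = 1.42×10^-8; Term 2 = ν·Q^9.4·(…)^5.2 = 6.74×10^-8
D = 0.66·(1.42×10^-8 + 6.74×10^-8)^0.04 = 0.3436 m = 344 mm
Check: V = 2.11 m/s, Re = 1.69×10^6, f = 0.01127, h_f = 15.2 m ≈ 15.6 m ✓

D ≈ 344 mm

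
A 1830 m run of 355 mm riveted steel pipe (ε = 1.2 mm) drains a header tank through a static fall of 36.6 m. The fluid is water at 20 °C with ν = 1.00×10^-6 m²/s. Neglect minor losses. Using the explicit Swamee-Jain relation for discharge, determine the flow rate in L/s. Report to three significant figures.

Q ≈ 224 L/s

Swamee-Jain (Type II): Q = -0.965·√(gD⁵h_f/L)·ln[ε/(3.7D) + √(3.17ν²L/(gD³h_f))]
√(gD⁵h_f/L) = √(9.81·0.355⁵·36.6/1830) = 0.03326
ε/(3.7D) = 9.14×10^-4; √(3.17ν²L/(gD³h_f)) = 1.90×10^-5
Q = -0.965·0.03326·ln(9.326×10^-4) = 0.2239 m³/s
Check: V = 2.26 m/s, Re = 8.03×10^5, f = 0.02730, h_f = 36.7 m ≈ 36.6 m ✓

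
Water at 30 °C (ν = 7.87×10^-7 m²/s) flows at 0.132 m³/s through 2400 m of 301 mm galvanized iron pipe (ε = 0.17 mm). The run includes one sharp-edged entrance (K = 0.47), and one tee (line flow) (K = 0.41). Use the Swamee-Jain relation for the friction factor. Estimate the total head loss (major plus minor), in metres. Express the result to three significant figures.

V = 4Q/(πD²) = 1.855 m/s; V²/2g = 0.1754 m
Re = 7.09×10^5, ε/D = 5.65×10^-4 → f = 0.01791 (Swamee-Jain)
Major: h_f = f(L/D)·V²/2g = 0.01791·7973·0.1754 = 25.05 m
Minor: ΣK = 0.880; h_m = ΣK·V²/2g = 0.1543 m
Total H_L = 25.05 + 0.1543 = 25.21 m

H_L ≈ 25.2 m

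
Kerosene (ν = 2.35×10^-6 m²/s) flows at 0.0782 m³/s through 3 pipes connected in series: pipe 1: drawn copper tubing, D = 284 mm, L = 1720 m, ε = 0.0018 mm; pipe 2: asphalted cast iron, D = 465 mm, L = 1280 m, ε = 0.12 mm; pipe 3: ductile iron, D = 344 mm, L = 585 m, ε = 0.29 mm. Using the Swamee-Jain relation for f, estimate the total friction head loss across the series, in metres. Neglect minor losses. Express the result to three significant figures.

H ≈ 9.66 m

Pipe 1: V = 1.234 m/s, Re = 1.49×10^5, ε/D = 6.34×10^-6, f = 0.01651, h_1 = f(L/D)V²/2g = 7.765 m
Pipe 2: V = 0.4605 m/s, Re = 9.11×10^4, ε/D = 2.58×10^-4, f = 0.01958, h_2 = f(L/D)V²/2g = 0.5825 m
Pipe 3: V = 0.8414 m/s, Re = 1.23×10^5, ε/D = 8.43×10^-4, f = 0.02135, h_3 = f(L/D)V²/2g = 1.310 m
Series → Q common, losses add: H = Σh = 9.658 m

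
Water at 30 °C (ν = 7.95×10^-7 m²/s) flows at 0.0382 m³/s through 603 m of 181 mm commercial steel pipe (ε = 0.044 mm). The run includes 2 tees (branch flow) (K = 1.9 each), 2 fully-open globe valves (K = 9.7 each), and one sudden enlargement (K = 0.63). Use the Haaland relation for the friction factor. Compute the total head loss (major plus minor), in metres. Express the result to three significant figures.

H_L ≈ 8.74 m

V = 4Q/(πD²) = 1.485 m/s; V²/2g = 0.1123 m
Re = 3.38×10^5, ε/D = 2.43×10^-4 → f = 0.01620 (Haaland)
Major: h_f = f(L/D)·V²/2g = 0.01620·3331·0.1123 = 6.064 m
Minor: ΣK = 23.8; h_m = ΣK·V²/2g = 2.677 m
Total H_L = 6.064 + 2.677 = 8.741 m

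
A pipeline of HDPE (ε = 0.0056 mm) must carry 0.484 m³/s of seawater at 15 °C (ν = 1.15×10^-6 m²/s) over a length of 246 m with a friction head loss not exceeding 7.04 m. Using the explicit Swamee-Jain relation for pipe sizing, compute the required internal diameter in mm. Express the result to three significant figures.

Swamee-Jain (Type III): D = 0.66·[ε^1.25·(LQ²/(gh_f))^4.75 + ν·Q^9.4·(L/(gh_f))^5.2]^0.04
LQ²/(gh_f) = 0.8344; L/(gh_f) = 3.562
Term 1 = ε^1.25·(…)^4.75 = 1.15×10^-7; Term 2 = ν·Q^9.4·(…)^5.2 = 9.27×10^-7
D = 0.66·(1.15×10^-7 + 9.27×10^-7)^0.04 = 0.3804 m = 380 mm
Check: V = 4.26 m/s, Re = 1.41×10^6, f = 0.01140, h_f = 6.81 m ≈ 7.04 m ✓

D ≈ 380 mm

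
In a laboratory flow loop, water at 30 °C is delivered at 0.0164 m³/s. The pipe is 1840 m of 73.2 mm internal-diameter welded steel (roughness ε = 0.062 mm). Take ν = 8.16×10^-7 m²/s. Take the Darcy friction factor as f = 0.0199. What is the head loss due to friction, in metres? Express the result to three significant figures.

V = 4Q/(πD²) = 4·0.0164/(π·0.0732²) = 3.897 m/s
h_f = f(L/D)V²/(2g) = 0.01990·(1840/0.0732)·3.897²/(2·9.81) = 387.2 m

h_f ≈ 387 m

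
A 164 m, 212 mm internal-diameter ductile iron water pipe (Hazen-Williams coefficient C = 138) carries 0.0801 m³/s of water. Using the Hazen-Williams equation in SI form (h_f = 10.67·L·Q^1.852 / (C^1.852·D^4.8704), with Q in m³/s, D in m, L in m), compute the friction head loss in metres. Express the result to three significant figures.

h_f = 10.67·164·0.0801^1.852 / (138^1.852·0.212^4.8704) = 3.392 m

h_f ≈ 3.39 m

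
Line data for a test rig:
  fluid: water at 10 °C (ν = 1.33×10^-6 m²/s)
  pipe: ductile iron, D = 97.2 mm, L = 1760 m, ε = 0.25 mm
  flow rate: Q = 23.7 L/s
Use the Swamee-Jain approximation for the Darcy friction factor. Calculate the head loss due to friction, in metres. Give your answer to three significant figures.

V = 4Q/(πD²) = 4·0.0237/(π·0.0972²) = 3.194 m/s
Re = VD/ν = 3.194·0.0972/1.33×10^-6 = 2.33×10^5 → turbulent
ε/D = 0.25/97.2 = 0.00257
Swamee-Jain: f = 0.02588
h_f = f(L/D)V²/(2g) = 0.02588·(1760/0.0972)·3.194²/(2·9.81) = 243.7 m

h_f ≈ 244 m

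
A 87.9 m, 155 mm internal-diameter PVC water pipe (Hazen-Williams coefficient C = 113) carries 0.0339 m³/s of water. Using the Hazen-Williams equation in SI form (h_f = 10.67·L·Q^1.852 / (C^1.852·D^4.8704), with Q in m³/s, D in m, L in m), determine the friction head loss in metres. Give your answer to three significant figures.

h_f ≈ 2.46 m

h_f = 10.67·87.9·0.0339^1.852 / (113^1.852·0.155^4.8704) = 2.461 m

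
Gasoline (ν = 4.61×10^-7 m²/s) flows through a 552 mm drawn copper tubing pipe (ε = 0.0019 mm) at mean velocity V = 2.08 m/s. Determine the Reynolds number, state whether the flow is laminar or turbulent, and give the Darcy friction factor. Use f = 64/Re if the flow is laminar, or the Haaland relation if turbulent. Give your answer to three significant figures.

Re ≈ 2.49×10^6; turbulent; f ≈ 0.0101

Re = VD/ν = 2.080·0.552/4.61×10^-7 = 2.49×10^6
Re > 4000 → turbulent; ε/D = 3.44×10^-6
Haaland: f = 0.01010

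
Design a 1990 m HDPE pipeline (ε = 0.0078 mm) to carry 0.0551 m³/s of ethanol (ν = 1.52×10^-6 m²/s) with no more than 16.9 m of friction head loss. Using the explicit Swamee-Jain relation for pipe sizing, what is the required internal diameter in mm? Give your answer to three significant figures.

Swamee-Jain (Type III): D = 0.66·[ε^1.25·(LQ²/(gh_f))^4.75 + ν·Q^9.4·(L/(gh_f))^5.2]^0.04
LQ²/(gh_f) = 0.03644; L/(gh_f) = 12.00
Term 1 = ε^1.25·(…)^4.75 = 6.06×10^-14; Term 2 = ν·Q^9.4·(…)^5.2 = 9.14×10^-13
D = 0.66·(6.06×10^-14 + 9.14×10^-13)^0.04 = 0.2183 m = 218 mm
Check: V = 1.47 m/s, Re = 2.11×10^5, f = 0.01570, h_f = 15.8 m ≈ 16.9 m ✓

D ≈ 218 mm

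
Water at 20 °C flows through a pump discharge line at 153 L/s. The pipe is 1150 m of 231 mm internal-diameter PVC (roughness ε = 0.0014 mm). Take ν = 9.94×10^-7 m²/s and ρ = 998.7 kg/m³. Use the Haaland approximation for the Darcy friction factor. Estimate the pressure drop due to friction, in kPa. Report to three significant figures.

V = 4Q/(πD²) = 4·0.153/(π·0.231²) = 3.651 m/s
Re = VD/ν = 3.651·0.231/9.94×10^-7 = 8.48×10^5 → turbulent
ε/D = 0.0014/231 = 6.06×10^-6
Haaland: f = 0.01201
h_f = f(L/D)V²/(2g) = 0.01201·(1150/0.231)·3.651²/(2·9.81) = 40.61 m
Δp = ρg·h_f = 998.7·9.81·40.61 = 397.8 kPa

Δp ≈ 398 kPa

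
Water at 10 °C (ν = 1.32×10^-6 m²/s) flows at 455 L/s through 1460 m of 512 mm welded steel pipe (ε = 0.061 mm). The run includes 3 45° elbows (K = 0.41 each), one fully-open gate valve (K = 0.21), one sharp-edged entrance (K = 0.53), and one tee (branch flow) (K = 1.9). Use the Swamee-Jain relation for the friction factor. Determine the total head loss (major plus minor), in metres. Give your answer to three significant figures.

V = 4Q/(πD²) = 2.210 m/s; V²/2g = 0.2489 m
Re = 8.57×10^5, ε/D = 1.19×10^-4 → f = 0.01395 (Swamee-Jain)
Major: h_f = f(L/D)·V²/2g = 0.01395·2852·0.2489 = 9.903 m
Minor: ΣK = 3.87; h_m = ΣK·V²/2g = 0.9633 m
Total H_L = 9.903 + 0.9633 = 10.87 m

H_L ≈ 10.9 m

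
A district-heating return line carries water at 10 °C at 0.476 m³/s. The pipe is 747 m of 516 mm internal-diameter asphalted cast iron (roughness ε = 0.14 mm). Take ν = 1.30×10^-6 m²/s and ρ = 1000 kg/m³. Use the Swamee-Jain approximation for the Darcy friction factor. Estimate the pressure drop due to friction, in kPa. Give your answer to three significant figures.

V = 4Q/(πD²) = 4·0.476/(π·0.516²) = 2.276 m/s
Re = VD/ν = 2.276·0.516/1.30×10^-6 = 9.03×10^5 → turbulent
ε/D = 0.14/516 = 2.71×10^-4
Swamee-Jain: f = 0.01557
h_f = f(L/D)V²/(2g) = 0.01557·(747/0.516)·2.276²/(2·9.81) = 5.952 m
Δp = ρg·h_f = 1000·9.81·5.952 = 58.39 kPa

Δp ≈ 58.4 kPa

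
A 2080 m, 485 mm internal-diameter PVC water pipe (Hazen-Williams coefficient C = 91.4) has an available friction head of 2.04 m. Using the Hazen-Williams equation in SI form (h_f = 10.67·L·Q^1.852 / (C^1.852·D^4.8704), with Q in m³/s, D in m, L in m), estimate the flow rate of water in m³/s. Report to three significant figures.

Rearranging: Q = [h_f·C^1.852·D^4.8704 / (10.67·L)]^(1/1.852)
Q = [2.04·91.4^1.852·0.485^4.8704 / (10.67·2080)]^0.540 = 0.09014 m³/s

Q ≈ 0.0901 m³/s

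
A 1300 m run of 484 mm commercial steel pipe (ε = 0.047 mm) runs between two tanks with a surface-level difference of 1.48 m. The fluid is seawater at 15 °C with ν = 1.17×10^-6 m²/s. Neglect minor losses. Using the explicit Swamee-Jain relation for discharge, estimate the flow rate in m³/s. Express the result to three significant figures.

Q ≈ 0.156 m³/s

Swamee-Jain (Type II): Q = -0.965·√(gD⁵h_f/L)·ln[ε/(3.7D) + √(3.17ν²L/(gD³h_f))]
√(gD⁵h_f/L) = √(9.81·0.484⁵·1.48/1300) = 0.01722
ε/(3.7D) = 2.62×10^-5; √(3.17ν²L/(gD³h_f)) = 5.85×10^-5
Q = -0.965·0.01722·ln(8.479×10^-5) = 0.1558 m³/s
Check: V = 0.847 m/s, Re = 3.50×10^5, f = 0.01509, h_f = 1.48 m ≈ 1.48 m ✓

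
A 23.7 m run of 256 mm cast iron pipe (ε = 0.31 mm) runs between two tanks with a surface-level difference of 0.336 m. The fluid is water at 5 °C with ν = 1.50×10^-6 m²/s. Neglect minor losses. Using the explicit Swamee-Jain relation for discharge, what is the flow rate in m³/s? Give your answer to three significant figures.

Q ≈ 0.0939 m³/s

Swamee-Jain (Type II): Q = -0.965·√(gD⁵h_f/L)·ln[ε/(3.7D) + √(3.17ν²L/(gD³h_f))]
√(gD⁵h_f/L) = √(9.81·0.256⁵·0.336/23.7) = 0.01237
ε/(3.7D) = 3.27×10^-4; √(3.17ν²L/(gD³h_f)) = 5.53×10^-5
Q = -0.965·0.01237·ln(3.826×10^-4) = 0.09390 m³/s
Check: V = 1.82 m/s, Re = 3.11×10^5, f = 0.02155, h_f = 0.338 m ≈ 0.336 m ✓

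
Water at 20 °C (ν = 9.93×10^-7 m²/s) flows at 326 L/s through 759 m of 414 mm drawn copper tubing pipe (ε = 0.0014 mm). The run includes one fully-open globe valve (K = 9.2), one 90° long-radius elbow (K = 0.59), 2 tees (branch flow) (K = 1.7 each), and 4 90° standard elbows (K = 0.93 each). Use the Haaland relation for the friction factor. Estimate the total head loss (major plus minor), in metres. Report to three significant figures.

V = 4Q/(πD²) = 2.422 m/s; V²/2g = 0.2989 m
Re = 1.01×10^6, ε/D = 3.38×10^-6 → f = 0.01162 (Haaland)
Major: h_f = f(L/D)·V²/2g = 0.01162·1833·0.2989 = 6.370 m
Minor: ΣK = 16.9; h_m = ΣK·V²/2g = 5.055 m
Total H_L = 6.370 + 5.055 = 11.42 m

H_L ≈ 11.4 m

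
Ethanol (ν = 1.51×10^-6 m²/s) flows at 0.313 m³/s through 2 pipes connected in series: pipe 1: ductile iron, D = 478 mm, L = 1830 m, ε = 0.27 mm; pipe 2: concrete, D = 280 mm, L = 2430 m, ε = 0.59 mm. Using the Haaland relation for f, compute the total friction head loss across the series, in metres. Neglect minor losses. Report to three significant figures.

H ≈ 285 m

Pipe 1: V = 1.744 m/s, Re = 5.52×10^5, ε/D = 5.65×10^-4, f = 0.01791, h_1 = f(L/D)V²/2g = 10.63 m
Pipe 2: V = 5.083 m/s, Re = 9.43×10^5, ε/D = 0.00211, f = 0.02396, h_2 = f(L/D)V²/2g = 273.9 m
Series → Q common, losses add: H = Σh = 284.5 m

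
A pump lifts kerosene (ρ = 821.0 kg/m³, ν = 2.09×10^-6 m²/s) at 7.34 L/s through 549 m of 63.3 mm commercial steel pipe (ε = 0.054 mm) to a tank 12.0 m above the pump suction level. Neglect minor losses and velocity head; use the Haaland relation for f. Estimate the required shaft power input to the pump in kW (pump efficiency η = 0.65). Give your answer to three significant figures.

V = 4Q/(πD²) = 2.332 m/s; Re = 7.06×10^4; ε/D = 8.53×10^-4; f = 0.02227
h_f = f(L/D)V²/2g = 53.56 m
Total head H = z + h_f = 12.0 + 53.56 = 65.56 m
P_hyd = ρgQH = 821.0·9.81·0.00734·65.56 = 3.876 kW
P_shaft = P_hyd/η = 3.876/0.65 = 5.963 kW

P_shaft ≈ 5.96 kW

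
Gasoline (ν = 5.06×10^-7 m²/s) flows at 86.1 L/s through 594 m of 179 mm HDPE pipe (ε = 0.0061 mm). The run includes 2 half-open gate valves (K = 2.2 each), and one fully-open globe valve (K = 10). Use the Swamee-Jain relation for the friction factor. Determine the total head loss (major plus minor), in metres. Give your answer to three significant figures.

H_L ≈ 32.5 m

V = 4Q/(πD²) = 3.421 m/s; V²/2g = 0.5966 m
Re = 1.21×10^6, ε/D = 3.41×10^-5 → f = 0.01210 (Swamee-Jain)
Major: h_f = f(L/D)·V²/2g = 0.01210·3318·0.5966 = 23.95 m
Minor: ΣK = 14.4; h_m = ΣK·V²/2g = 8.592 m
Total H_L = 23.95 + 8.592 = 32.54 m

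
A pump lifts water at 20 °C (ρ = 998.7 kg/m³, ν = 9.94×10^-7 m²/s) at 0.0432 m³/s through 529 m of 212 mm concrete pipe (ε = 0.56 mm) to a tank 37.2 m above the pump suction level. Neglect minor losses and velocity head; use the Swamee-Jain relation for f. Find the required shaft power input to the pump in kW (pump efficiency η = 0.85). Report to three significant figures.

P_shaft ≈ 21.0 kW

V = 4Q/(πD²) = 1.224 m/s; Re = 2.61×10^5; ε/D = 0.00264; f = 0.02598
h_f = f(L/D)V²/2g = 4.949 m
Total head H = z + h_f = 37.2 + 4.949 = 42.15 m
P_hyd = ρgQH = 998.7·9.81·0.0432·42.15 = 17.84 kW
P_shaft = P_hyd/η = 17.84/0.85 = 20.99 kW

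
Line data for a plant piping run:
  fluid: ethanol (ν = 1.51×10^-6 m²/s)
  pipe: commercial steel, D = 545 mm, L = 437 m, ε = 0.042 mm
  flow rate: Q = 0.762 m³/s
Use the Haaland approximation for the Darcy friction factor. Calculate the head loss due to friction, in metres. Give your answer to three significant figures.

V = 4Q/(πD²) = 4·0.762/(π·0.545²) = 3.266 m/s
Re = VD/ν = 3.266·0.545/1.51×10^-6 = 1.18×10^6 → turbulent
ε/D = 0.042/545 = 7.71×10^-5
Haaland: f = 0.01279
h_f = f(L/D)V²/(2g) = 0.01279·(437/0.545)·3.266²/(2·9.81) = 5.575 m

h_f ≈ 5.58 m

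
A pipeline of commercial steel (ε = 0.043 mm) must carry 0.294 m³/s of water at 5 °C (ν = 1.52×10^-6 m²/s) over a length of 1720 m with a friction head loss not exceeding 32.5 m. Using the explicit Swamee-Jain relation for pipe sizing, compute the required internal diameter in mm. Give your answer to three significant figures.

D ≈ 355 mm

Swamee-Jain (Type III): D = 0.66·[ε^1.25·(LQ²/(gh_f))^4.75 + ν·Q^9.4·(L/(gh_f))^5.2]^0.04
LQ²/(gh_f) = 0.4663; L/(gh_f) = 5.395
Term 1 = ε^1.25·(…)^4.75 = 9.29×10^-8; Term 2 = ν·Q^9.4·(…)^5.2 = 9.79×10^-8
D = 0.66·(9.29×10^-8 + 9.79×10^-8)^0.04 = 0.3554 m = 355 mm
Check: V = 2.96 m/s, Re = 6.93×10^5, f = 0.01424, h_f = 30.8 m ≈ 32.5 m ✓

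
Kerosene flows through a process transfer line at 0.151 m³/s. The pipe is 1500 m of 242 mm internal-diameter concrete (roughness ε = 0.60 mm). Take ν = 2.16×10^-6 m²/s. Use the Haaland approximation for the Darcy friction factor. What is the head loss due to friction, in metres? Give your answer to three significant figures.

h_f ≈ 85.9 m

V = 4Q/(πD²) = 4·0.151/(π·0.242²) = 3.283 m/s
Re = VD/ν = 3.283·0.242/2.16×10^-6 = 3.68×10^5 → turbulent
ε/D = 0.60/242 = 0.00248
Haaland: f = 0.02524
h_f = f(L/D)V²/(2g) = 0.02524·(1500/0.242)·3.283²/(2·9.81) = 85.95 m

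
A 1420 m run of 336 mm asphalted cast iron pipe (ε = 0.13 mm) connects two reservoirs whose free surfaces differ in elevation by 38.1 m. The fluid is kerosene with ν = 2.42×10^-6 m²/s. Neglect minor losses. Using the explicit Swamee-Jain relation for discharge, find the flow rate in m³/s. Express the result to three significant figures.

Q ≈ 0.286 m³/s

Swamee-Jain (Type II): Q = -0.965·√(gD⁵h_f/L)·ln[ε/(3.7D) + √(3.17ν²L/(gD³h_f))]
√(gD⁵h_f/L) = √(9.81·0.336⁵·38.1/1420) = 0.03357
ε/(3.7D) = 1.05×10^-4; √(3.17ν²L/(gD³h_f)) = 4.31×10^-5
Q = -0.965·0.03357·ln(1.477×10^-4) = 0.2858 m³/s
Check: V = 3.22 m/s, Re = 4.47×10^5, f = 0.01714, h_f = 38.4 m ≈ 38.1 m ✓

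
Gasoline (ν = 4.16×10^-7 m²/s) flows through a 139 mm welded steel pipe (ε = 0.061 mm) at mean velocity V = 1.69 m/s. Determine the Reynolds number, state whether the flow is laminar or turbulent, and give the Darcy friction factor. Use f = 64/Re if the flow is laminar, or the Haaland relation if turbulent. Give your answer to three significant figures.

Re = VD/ν = 1.690·0.139/4.16×10^-7 = 5.65×10^5
Re > 4000 → turbulent; ε/D = 4.39×10^-4
Haaland: f = 0.01708

Re ≈ 5.65×10^5; turbulent; f ≈ 0.0171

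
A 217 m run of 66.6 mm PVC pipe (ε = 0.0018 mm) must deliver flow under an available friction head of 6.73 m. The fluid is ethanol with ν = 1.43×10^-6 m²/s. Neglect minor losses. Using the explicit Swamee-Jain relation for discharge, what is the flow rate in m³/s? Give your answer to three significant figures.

Q ≈ 0.00499 m³/s

Swamee-Jain (Type II): Q = -0.965·√(gD⁵h_f/L)·ln[ε/(3.7D) + √(3.17ν²L/(gD³h_f))]
√(gD⁵h_f/L) = √(9.81·0.0666⁵·6.73/217) = 6.314×10^-4
ε/(3.7D) = 7.30×10^-6; √(3.17ν²L/(gD³h_f)) = 2.69×10^-4
Q = -0.965·6.314×10^-4·ln(2.759×10^-4) = 0.004994 m³/s
Check: V = 1.43 m/s, Re = 6.68×10^4, f = 0.01960, h_f = 6.69 m ≈ 6.73 m ✓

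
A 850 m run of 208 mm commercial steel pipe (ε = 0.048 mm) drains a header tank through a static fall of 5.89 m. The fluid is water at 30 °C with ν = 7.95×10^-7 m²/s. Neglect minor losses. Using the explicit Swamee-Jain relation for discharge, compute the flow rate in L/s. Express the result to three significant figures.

Swamee-Jain (Type II): Q = -0.965·√(gD⁵h_f/L)·ln[ε/(3.7D) + √(3.17ν²L/(gD³h_f))]
√(gD⁵h_f/L) = √(9.81·0.208⁵·5.89/850) = 0.005144
ε/(3.7D) = 6.24×10^-5; √(3.17ν²L/(gD³h_f)) = 5.72×10^-5
Q = -0.965·0.005144·ln(1.196×10^-4) = 0.04484 m³/s
Check: V = 1.32 m/s, Re = 3.45×10^5, f = 0.01632, h_f = 5.92 m ≈ 5.89 m ✓

Q ≈ 44.8 L/s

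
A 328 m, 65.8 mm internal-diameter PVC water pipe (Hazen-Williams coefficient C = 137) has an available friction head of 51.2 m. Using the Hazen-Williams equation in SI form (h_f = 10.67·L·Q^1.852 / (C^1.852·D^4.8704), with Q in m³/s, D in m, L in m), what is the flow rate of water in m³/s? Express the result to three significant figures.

Q ≈ 0.0109 m³/s

Rearranging: Q = [h_f·C^1.852·D^4.8704 / (10.67·L)]^(1/1.852)
Q = [51.2·137^1.852·0.0658^4.8704 / (10.67·328)]^0.540 = 0.01092 m³/s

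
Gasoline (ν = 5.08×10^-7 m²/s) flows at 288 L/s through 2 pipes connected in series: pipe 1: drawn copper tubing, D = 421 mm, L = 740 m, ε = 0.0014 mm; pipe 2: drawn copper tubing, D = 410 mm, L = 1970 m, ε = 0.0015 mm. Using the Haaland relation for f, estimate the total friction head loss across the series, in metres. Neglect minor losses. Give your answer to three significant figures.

H ≈ 16.5 m

Pipe 1: V = 2.069 m/s, Re = 1.71×10^6, ε/D = 3.33×10^-6, f = 0.01068, h_1 = f(L/D)V²/2g = 4.097 m
Pipe 2: V = 2.181 m/s, Re = 1.76×10^6, ε/D = 3.66×10^-6, f = 0.01065, h_2 = f(L/D)V²/2g = 12.41 m
Series → Q common, losses add: H = Σh = 16.51 m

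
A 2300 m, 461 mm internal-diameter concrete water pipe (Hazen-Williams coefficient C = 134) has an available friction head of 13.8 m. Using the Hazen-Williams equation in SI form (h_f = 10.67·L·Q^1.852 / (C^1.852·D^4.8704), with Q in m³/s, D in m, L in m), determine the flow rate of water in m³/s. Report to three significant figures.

Q ≈ 0.307 m³/s

Rearranging: Q = [h_f·C^1.852·D^4.8704 / (10.67·L)]^(1/1.852)
Q = [13.8·134^1.852·0.461^4.8704 / (10.67·2300)]^0.540 = 0.3075 m³/s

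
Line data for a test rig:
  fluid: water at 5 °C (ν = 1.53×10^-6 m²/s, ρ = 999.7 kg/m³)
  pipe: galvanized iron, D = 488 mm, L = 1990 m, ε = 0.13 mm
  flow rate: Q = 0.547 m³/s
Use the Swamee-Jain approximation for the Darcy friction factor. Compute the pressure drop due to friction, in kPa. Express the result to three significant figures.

Δp ≈ 270 kPa

V = 4Q/(πD²) = 4·0.547/(π·0.488²) = 2.925 m/s
Re = VD/ν = 2.925·0.488/1.53×10^-6 = 9.33×10^5 → turbulent
ε/D = 0.13/488 = 2.66×10^-4
Swamee-Jain: f = 0.01550
h_f = f(L/D)V²/(2g) = 0.01550·(1990/0.488)·2.925²/(2·9.81) = 27.55 m
Δp = ρg·h_f = 999.7·9.81·27.55 = 270.2 kPa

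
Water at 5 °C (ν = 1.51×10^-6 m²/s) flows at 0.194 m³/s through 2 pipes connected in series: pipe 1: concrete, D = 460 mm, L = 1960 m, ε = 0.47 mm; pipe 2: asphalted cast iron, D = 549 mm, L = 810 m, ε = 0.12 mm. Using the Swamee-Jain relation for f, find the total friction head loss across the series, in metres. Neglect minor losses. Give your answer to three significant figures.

H ≈ 6.95 m

Pipe 1: V = 1.167 m/s, Re = 3.56×10^5, ε/D = 0.00102, f = 0.02069, h_1 = f(L/D)V²/2g = 6.123 m
Pipe 2: V = 0.8195 m/s, Re = 2.98×10^5, ε/D = 2.19×10^-4, f = 0.01647, h_2 = f(L/D)V²/2g = 0.8318 m
Series → Q common, losses add: H = Σh = 6.954 m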